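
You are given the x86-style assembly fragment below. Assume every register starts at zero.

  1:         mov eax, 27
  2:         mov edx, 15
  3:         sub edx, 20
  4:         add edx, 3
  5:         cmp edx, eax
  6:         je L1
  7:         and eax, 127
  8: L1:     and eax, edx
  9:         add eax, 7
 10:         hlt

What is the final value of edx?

-2

eax=27
edx=15
edx=15-20=-5
edx=(-5)+3=-2
cmp edx, eax  (cmp -2,27)
je L1: not taken
eax=27&127=27
eax=27&(-2)=26
eax=26+7=33
halt.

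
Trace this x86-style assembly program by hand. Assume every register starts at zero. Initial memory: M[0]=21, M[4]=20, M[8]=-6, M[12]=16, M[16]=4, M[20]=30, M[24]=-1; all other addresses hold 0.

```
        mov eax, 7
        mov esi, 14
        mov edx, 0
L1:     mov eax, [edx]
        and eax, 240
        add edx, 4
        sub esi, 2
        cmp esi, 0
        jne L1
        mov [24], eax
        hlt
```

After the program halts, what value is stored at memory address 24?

240

after mov eax, 7: eax=7
after mov esi, 14: esi=14
after mov edx, 0: edx=0
after mov eax, [edx]: eax=M[0]=21
after and eax, 240: eax=21&240=16
after add edx, 4: edx=0+4=4
after sub esi, 2: esi=14-2=12
cmp esi, 0  (cmp 12,0)
jne L1: taken
after mov eax, [edx]: eax=M[4]=20
after and eax, 240: eax=20&240=16
after add edx, 4: edx=4+4=8
after sub esi, 2: esi=12-2=10
cmp esi, 0  (cmp 10,0)
jne L1: taken
after mov eax, [edx]: eax=M[8]=-6
after and eax, 240: eax=(-6)&240=240
after add edx, 4: edx=8+4=12
after sub esi, 2: esi=10-2=8
cmp esi, 0  (cmp 8,0)
jne L1: taken
after mov eax, [edx]: eax=M[12]=16
after and eax, 240: eax=16&240=16
after add edx, 4: edx=12+4=16
after sub esi, 2: esi=8-2=6
cmp esi, 0  (cmp 6,0)
jne L1: taken
after mov eax, [edx]: eax=M[16]=4
after and eax, 240: eax=4&240=0
after add edx, 4: edx=16+4=20
after sub esi, 2: esi=6-2=4
cmp esi, 0  (cmp 4,0)
jne L1: taken
after mov eax, [edx]: eax=M[20]=30
after and eax, 240: eax=30&240=16
after add edx, 4: edx=20+4=24
after sub esi, 2: esi=4-2=2
cmp esi, 0  (cmp 2,0)
jne L1: taken
after mov eax, [edx]: eax=M[24]=-1
after and eax, 240: eax=(-1)&240=240
after add edx, 4: edx=24+4=28
after sub esi, 2: esi=2-2=0
cmp esi, 0  (cmp 0,0)
jne L1: not taken
mov [24], eax → M[24]=240
halt.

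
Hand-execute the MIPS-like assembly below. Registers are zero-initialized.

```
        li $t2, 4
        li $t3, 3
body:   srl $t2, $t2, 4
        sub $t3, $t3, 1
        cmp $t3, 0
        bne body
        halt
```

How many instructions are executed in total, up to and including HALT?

15

$t2=4
$t3=3
$t2=4>>4=0
$t3=3-1=2
cmp $t3, 0  (cmp 2,0)
bne body: taken
$t2=0>>4=0
$t3=2-1=1
cmp $t3, 0  (cmp 1,0)
bne body: taken
$t2=0>>4=0
$t3=1-1=0
cmp $t3, 0  (cmp 0,0)
bne body: not taken
halt.
Total executed instructions: 15.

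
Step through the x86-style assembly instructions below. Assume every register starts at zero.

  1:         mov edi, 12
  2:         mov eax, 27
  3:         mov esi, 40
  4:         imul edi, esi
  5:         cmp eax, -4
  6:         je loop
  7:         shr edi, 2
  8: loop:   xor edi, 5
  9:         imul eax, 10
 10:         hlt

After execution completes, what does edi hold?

125

after mov edi, 12: edi=12
after mov eax, 27: eax=27
after mov esi, 40: esi=40
after imul edi, esi: edi=12*40=480
cmp eax, -4  (cmp 27,-4)
je loop: not taken
after shr edi, 2: edi=480>>2=120
after xor edi, 5: edi=120^5=125
after imul eax, 10: eax=27*10=270
halt.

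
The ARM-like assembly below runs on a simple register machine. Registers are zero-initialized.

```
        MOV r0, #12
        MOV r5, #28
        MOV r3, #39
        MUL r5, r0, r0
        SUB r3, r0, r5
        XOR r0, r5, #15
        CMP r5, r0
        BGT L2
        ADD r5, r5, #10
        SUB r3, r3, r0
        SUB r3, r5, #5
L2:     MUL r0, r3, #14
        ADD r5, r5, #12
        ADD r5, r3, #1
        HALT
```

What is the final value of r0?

MOV r0, #12 → r0=12
MOV r5, #28 → r5=28
MOV r3, #39 → r3=39
MUL r5, r0, r0 → r5=12*12=144
SUB r3, r0, r5 → r3=12-144=-132
XOR r0, r5, #15 → r0=144^15=159
CMP r5, r0  (cmp 144,159)
BGT L2: not taken
ADD r5, r5, #10 → r5=144+10=154
SUB r3, r3, r0 → r3=(-132)-159=-291
SUB r3, r5, #5 → r3=154-5=149
MUL r0, r3, #14 → r0=149*14=2086
ADD r5, r5, #12 → r5=154+12=166
ADD r5, r3, #1 → r5=149+1=150
halt.

2086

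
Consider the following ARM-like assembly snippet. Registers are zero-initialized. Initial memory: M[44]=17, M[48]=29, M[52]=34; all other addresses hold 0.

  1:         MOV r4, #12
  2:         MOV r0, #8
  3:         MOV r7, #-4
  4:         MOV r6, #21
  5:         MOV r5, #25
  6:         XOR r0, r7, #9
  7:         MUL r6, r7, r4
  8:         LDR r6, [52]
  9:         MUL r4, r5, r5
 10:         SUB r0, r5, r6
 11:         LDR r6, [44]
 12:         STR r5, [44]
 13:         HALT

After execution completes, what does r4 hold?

r4=12
r0=8
r7=-4
r6=21
r5=25
r0=(-4)^9=-11
r6=(-4)*12=-48
r6=M[52]=34
r4=25*25=625
r0=25-34=-9
r6=M[44]=17
STR r5, [44] → M[44]=25
halt.

625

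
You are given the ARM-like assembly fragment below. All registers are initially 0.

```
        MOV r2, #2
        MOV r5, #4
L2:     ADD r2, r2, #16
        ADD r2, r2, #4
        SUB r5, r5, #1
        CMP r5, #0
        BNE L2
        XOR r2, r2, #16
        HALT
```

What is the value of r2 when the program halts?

after MOV r2, #2: r2=2
after MOV r5, #4: r5=4
after ADD r2, r2, #16: r2=2+16=18
after ADD r2, r2, #4: r2=18+4=22
after SUB r5, r5, #1: r5=4-1=3
CMP r5, #0  (cmp 3,0)
BNE L2: taken
after ADD r2, r2, #16: r2=22+16=38
after ADD r2, r2, #4: r2=38+4=42
after SUB r5, r5, #1: r5=3-1=2
CMP r5, #0  (cmp 2,0)
BNE L2: taken
after ADD r2, r2, #16: r2=42+16=58
after ADD r2, r2, #4: r2=58+4=62
after SUB r5, r5, #1: r5=2-1=1
CMP r5, #0  (cmp 1,0)
BNE L2: taken
after ADD r2, r2, #16: r2=62+16=78
after ADD r2, r2, #4: r2=78+4=82
after SUB r5, r5, #1: r5=1-1=0
CMP r5, #0  (cmp 0,0)
BNE L2: not taken
after XOR r2, r2, #16: r2=82^16=66
halt.

66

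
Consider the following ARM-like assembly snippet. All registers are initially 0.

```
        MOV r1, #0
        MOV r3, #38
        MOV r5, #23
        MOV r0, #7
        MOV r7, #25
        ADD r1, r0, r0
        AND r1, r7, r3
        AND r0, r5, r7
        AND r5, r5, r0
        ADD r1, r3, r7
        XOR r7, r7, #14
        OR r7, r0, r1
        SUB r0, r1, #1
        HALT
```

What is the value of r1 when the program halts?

after MOV r1, #0: r1=0
after MOV r3, #38: r3=38
after MOV r5, #23: r5=23
after MOV r0, #7: r0=7
after MOV r7, #25: r7=25
after ADD r1, r0, r0: r1=7+7=14
after AND r1, r7, r3: r1=25&38=0
after AND r0, r5, r7: r0=23&25=17
after AND r5, r5, r0: r5=23&17=17
after ADD r1, r3, r7: r1=38+25=63
after XOR r7, r7, #14: r7=25^14=23
after OR r7, r0, r1: r7=17|63=63
after SUB r0, r1, #1: r0=63-1=62
halt.

63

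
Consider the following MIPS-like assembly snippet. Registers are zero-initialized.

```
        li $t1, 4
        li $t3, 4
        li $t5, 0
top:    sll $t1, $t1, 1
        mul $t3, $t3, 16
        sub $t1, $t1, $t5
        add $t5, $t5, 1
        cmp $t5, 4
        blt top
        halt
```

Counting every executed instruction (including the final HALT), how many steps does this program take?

28

after li $t1, 4: $t1=4
after li $t3, 4: $t3=4
after li $t5, 0: $t5=0
after sll $t1, $t1, 1: $t1=4<<1=8
after mul $t3, $t3, 16: $t3=4*16=64
after sub $t1, $t1, $t5: $t1=8-0=8
after add $t5, $t5, 1: $t5=0+1=1
cmp $t5, 4  (cmp 1,4)
blt top: taken
after sll $t1, $t1, 1: $t1=8<<1=16
after mul $t3, $t3, 16: $t3=64*16=1024
after sub $t1, $t1, $t5: $t1=16-1=15
after add $t5, $t5, 1: $t5=1+1=2
cmp $t5, 4  (cmp 2,4)
blt top: taken
after sll $t1, $t1, 1: $t1=15<<1=30
after mul $t3, $t3, 16: $t3=1024*16=16384
after sub $t1, $t1, $t5: $t1=30-2=28
after add $t5, $t5, 1: $t5=2+1=3
cmp $t5, 4  (cmp 3,4)
blt top: taken
after sll $t1, $t1, 1: $t1=28<<1=56
after mul $t3, $t3, 16: $t3=16384*16=262144
after sub $t1, $t1, $t5: $t1=56-3=53
after add $t5, $t5, 1: $t5=3+1=4
cmp $t5, 4  (cmp 4,4)
blt top: not taken
halt.
Total executed instructions: 28.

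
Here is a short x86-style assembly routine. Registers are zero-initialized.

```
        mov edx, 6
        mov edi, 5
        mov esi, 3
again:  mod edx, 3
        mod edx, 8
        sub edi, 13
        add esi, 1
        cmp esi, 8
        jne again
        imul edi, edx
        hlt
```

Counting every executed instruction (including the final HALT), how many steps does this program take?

35

mov edx, 6 → edx=6
mov edi, 5 → edi=5
mov esi, 3 → esi=3
mod edx, 3 → edx=6%3=0
mod edx, 8 → edx=0%8=0
sub edi, 13 → edi=5-13=-8
add esi, 1 → esi=3+1=4
cmp esi, 8  (cmp 4,8)
jne again: taken
mod edx, 3 → edx=0%3=0
mod edx, 8 → edx=0%8=0
sub edi, 13 → edi=(-8)-13=-21
add esi, 1 → esi=4+1=5
cmp esi, 8  (cmp 5,8)
jne again: taken
mod edx, 3 → edx=0%3=0
mod edx, 8 → edx=0%8=0
sub edi, 13 → edi=(-21)-13=-34
add esi, 1 → esi=5+1=6
cmp esi, 8  (cmp 6,8)
jne again: taken
mod edx, 3 → edx=0%3=0
mod edx, 8 → edx=0%8=0
sub edi, 13 → edi=(-34)-13=-47
add esi, 1 → esi=6+1=7
cmp esi, 8  (cmp 7,8)
jne again: taken
mod edx, 3 → edx=0%3=0
mod edx, 8 → edx=0%8=0
sub edi, 13 → edi=(-47)-13=-60
add esi, 1 → esi=7+1=8
cmp esi, 8  (cmp 8,8)
jne again: not taken
imul edi, edx → edi=(-60)*0=0
halt.
Total executed instructions: 35.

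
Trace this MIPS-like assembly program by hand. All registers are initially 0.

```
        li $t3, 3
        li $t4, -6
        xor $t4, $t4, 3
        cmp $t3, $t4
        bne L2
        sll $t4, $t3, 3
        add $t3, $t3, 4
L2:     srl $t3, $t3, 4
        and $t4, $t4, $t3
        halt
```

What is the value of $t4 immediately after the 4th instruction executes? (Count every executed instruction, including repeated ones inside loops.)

li $t3, 3 → $t3=3
li $t4, -6 → $t4=-6
xor $t4, $t4, 3 → $t4=(-6)^3=-7
cmp $t3, $t4  (cmp 3,-7)
After step 4: $t4 = -7.

-7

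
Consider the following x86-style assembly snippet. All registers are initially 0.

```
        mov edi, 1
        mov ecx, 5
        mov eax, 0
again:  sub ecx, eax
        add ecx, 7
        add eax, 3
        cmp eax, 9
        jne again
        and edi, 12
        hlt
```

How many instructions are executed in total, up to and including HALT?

mov edi, 1 → edi=1
mov ecx, 5 → ecx=5
mov eax, 0 → eax=0
sub ecx, eax → ecx=5-0=5
add ecx, 7 → ecx=5+7=12
add eax, 3 → eax=0+3=3
cmp eax, 9  (cmp 3,9)
jne again: taken
sub ecx, eax → ecx=12-3=9
add ecx, 7 → ecx=9+7=16
add eax, 3 → eax=3+3=6
cmp eax, 9  (cmp 6,9)
jne again: taken
sub ecx, eax → ecx=16-6=10
add ecx, 7 → ecx=10+7=17
add eax, 3 → eax=6+3=9
cmp eax, 9  (cmp 9,9)
jne again: not taken
and edi, 12 → edi=1&12=0
halt.
Total executed instructions: 20.

20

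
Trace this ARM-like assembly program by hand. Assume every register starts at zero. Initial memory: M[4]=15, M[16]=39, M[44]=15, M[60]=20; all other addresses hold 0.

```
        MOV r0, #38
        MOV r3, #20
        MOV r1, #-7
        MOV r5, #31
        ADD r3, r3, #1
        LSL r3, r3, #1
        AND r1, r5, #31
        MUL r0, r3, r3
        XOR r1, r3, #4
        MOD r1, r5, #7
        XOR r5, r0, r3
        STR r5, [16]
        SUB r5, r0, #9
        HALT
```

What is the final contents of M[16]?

1742

r0=38
r3=20
r1=-7
r5=31
r3=20+1=21
r3=21<<1=42
r1=31&31=31
r0=42*42=1764
r1=42^4=46
r1=31%7=3
r5=1764^42=1742
STR r5, [16] → M[16]=1742
r5=1764-9=1755
halt.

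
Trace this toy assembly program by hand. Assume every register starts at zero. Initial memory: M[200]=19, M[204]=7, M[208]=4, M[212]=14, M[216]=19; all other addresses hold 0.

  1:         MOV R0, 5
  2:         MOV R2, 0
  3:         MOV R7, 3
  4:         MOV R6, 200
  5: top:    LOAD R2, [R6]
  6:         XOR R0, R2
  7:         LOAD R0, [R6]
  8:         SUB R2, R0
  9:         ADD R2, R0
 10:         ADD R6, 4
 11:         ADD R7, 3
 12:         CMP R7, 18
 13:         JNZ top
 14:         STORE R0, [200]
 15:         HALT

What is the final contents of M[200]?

after MOV R0, 5: R0=5
after MOV R2, 0: R2=0
after MOV R7, 3: R7=3
after MOV R6, 200: R6=200
after LOAD R2, [R6]: R2=M[200]=19
after XOR R0, R2: R0=5^19=22
after LOAD R0, [R6]: R0=M[200]=19
after SUB R2, R0: R2=19-19=0
after ADD R2, R0: R2=0+19=19
after ADD R6, 4: R6=200+4=204
after ADD R7, 3: R7=3+3=6
CMP R7, 18  (cmp 6,18)
JNZ top: taken
after LOAD R2, [R6]: R2=M[204]=7
after XOR R0, R2: R0=19^7=20
after LOAD R0, [R6]: R0=M[204]=7
after SUB R2, R0: R2=7-7=0
after ADD R2, R0: R2=0+7=7
after ADD R6, 4: R6=204+4=208
after ADD R7, 3: R7=6+3=9
CMP R7, 18  (cmp 9,18)
JNZ top: taken
after LOAD R2, [R6]: R2=M[208]=4
after XOR R0, R2: R0=7^4=3
after LOAD R0, [R6]: R0=M[208]=4
after SUB R2, R0: R2=4-4=0
after ADD R2, R0: R2=0+4=4
after ADD R6, 4: R6=208+4=212
after ADD R7, 3: R7=9+3=12
CMP R7, 18  (cmp 12,18)
JNZ top: taken
after LOAD R2, [R6]: R2=M[212]=14
after XOR R0, R2: R0=4^14=10
after LOAD R0, [R6]: R0=M[212]=14
after SUB R2, R0: R2=14-14=0
after ADD R2, R0: R2=0+14=14
after ADD R6, 4: R6=212+4=216
after ADD R7, 3: R7=12+3=15
CMP R7, 18  (cmp 15,18)
JNZ top: taken
after LOAD R2, [R6]: R2=M[216]=19
after XOR R0, R2: R0=14^19=29
after LOAD R0, [R6]: R0=M[216]=19
after SUB R2, R0: R2=19-19=0
after ADD R2, R0: R2=0+19=19
after ADD R6, 4: R6=216+4=220
after ADD R7, 3: R7=15+3=18
CMP R7, 18  (cmp 18,18)
JNZ top: not taken
STORE R0, [200] → M[200]=19
halt.

19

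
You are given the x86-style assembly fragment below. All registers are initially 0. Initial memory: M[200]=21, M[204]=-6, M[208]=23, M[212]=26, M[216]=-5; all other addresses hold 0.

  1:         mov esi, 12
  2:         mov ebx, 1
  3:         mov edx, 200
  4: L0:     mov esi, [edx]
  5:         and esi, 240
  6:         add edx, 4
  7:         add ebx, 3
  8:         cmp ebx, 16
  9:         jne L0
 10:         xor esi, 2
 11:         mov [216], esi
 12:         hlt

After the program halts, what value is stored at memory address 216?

mov esi, 12 → esi=12
mov ebx, 1 → ebx=1
mov edx, 200 → edx=200
mov esi, [edx] → esi=M[200]=21
and esi, 240 → esi=21&240=16
add edx, 4 → edx=200+4=204
add ebx, 3 → ebx=1+3=4
cmp ebx, 16  (cmp 4,16)
jne L0: taken
mov esi, [edx] → esi=M[204]=-6
and esi, 240 → esi=(-6)&240=240
add edx, 4 → edx=204+4=208
add ebx, 3 → ebx=4+3=7
cmp ebx, 16  (cmp 7,16)
jne L0: taken
mov esi, [edx] → esi=M[208]=23
and esi, 240 → esi=23&240=16
add edx, 4 → edx=208+4=212
add ebx, 3 → ebx=7+3=10
cmp ebx, 16  (cmp 10,16)
jne L0: taken
mov esi, [edx] → esi=M[212]=26
and esi, 240 → esi=26&240=16
add edx, 4 → edx=212+4=216
add ebx, 3 → ebx=10+3=13
cmp ebx, 16  (cmp 13,16)
jne L0: taken
mov esi, [edx] → esi=M[216]=-5
and esi, 240 → esi=(-5)&240=240
add edx, 4 → edx=216+4=220
add ebx, 3 → ebx=13+3=16
cmp ebx, 16  (cmp 16,16)
jne L0: not taken
xor esi, 2 → esi=240^2=242
mov [216], esi → M[216]=242
halt.

242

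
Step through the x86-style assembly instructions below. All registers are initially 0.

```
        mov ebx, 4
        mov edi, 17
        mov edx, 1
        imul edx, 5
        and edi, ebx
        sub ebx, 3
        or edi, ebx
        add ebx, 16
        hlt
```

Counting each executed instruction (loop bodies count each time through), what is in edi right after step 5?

mov ebx, 4 → ebx=4
mov edi, 17 → edi=17
mov edx, 1 → edx=1
imul edx, 5 → edx=1*5=5
and edi, ebx → edi=17&4=0
After step 5: edi = 0.

0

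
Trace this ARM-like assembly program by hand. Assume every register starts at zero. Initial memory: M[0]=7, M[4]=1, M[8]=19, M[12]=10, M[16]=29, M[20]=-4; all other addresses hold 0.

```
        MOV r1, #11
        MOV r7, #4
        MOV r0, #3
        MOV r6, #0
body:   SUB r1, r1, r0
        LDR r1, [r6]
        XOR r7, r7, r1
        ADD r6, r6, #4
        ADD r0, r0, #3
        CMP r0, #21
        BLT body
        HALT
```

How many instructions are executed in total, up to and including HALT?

after MOV r1, #11: r1=11
after MOV r7, #4: r7=4
after MOV r0, #3: r0=3
after MOV r6, #0: r6=0
after SUB r1, r1, r0: r1=11-3=8
after LDR r1, [r6]: r1=M[0]=7
after XOR r7, r7, r1: r7=4^7=3
after ADD r6, r6, #4: r6=0+4=4
after ADD r0, r0, #3: r0=3+3=6
CMP r0, #21  (cmp 6,21)
BLT body: taken
after SUB r1, r1, r0: r1=7-6=1
after LDR r1, [r6]: r1=M[4]=1
after XOR r7, r7, r1: r7=3^1=2
after ADD r6, r6, #4: r6=4+4=8
after ADD r0, r0, #3: r0=6+3=9
CMP r0, #21  (cmp 9,21)
BLT body: taken
after SUB r1, r1, r0: r1=1-9=-8
after LDR r1, [r6]: r1=M[8]=19
after XOR r7, r7, r1: r7=2^19=17
after ADD r6, r6, #4: r6=8+4=12
after ADD r0, r0, #3: r0=9+3=12
CMP r0, #21  (cmp 12,21)
BLT body: taken
after SUB r1, r1, r0: r1=19-12=7
after LDR r1, [r6]: r1=M[12]=10
after XOR r7, r7, r1: r7=17^10=27
after ADD r6, r6, #4: r6=12+4=16
after ADD r0, r0, #3: r0=12+3=15
CMP r0, #21  (cmp 15,21)
BLT body: taken
after SUB r1, r1, r0: r1=10-15=-5
after LDR r1, [r6]: r1=M[16]=29
after XOR r7, r7, r1: r7=27^29=6
after ADD r6, r6, #4: r6=16+4=20
after ADD r0, r0, #3: r0=15+3=18
CMP r0, #21  (cmp 18,21)
BLT body: taken
after SUB r1, r1, r0: r1=29-18=11
after LDR r1, [r6]: r1=M[20]=-4
after XOR r7, r7, r1: r7=6^(-4)=-6
after ADD r6, r6, #4: r6=20+4=24
after ADD r0, r0, #3: r0=18+3=21
CMP r0, #21  (cmp 21,21)
BLT body: not taken
halt.
Total executed instructions: 47.

47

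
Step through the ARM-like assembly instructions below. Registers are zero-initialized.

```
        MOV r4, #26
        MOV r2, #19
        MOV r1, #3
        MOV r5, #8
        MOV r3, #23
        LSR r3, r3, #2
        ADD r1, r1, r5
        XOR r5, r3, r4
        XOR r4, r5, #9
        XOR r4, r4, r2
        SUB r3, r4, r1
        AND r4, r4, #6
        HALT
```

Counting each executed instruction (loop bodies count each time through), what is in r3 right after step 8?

5

MOV r4, #26 → r4=26
MOV r2, #19 → r2=19
MOV r1, #3 → r1=3
MOV r5, #8 → r5=8
MOV r3, #23 → r3=23
LSR r3, r3, #2 → r3=23>>2=5
ADD r1, r1, r5 → r1=3+8=11
XOR r5, r3, r4 → r5=5^26=31
After step 8: r3 = 5.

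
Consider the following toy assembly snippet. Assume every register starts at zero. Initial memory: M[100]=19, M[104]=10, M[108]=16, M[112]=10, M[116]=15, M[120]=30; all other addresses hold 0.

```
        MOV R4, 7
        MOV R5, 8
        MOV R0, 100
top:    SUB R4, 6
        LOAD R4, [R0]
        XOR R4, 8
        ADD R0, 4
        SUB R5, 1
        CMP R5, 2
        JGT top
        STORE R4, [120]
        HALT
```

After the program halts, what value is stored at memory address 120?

22

after MOV R4, 7: R4=7
after MOV R5, 8: R5=8
after MOV R0, 100: R0=100
after SUB R4, 6: R4=7-6=1
after LOAD R4, [R0]: R4=M[100]=19
after XOR R4, 8: R4=19^8=27
after ADD R0, 4: R0=100+4=104
after SUB R5, 1: R5=8-1=7
CMP R5, 2  (cmp 7,2)
JGT top: taken
after SUB R4, 6: R4=27-6=21
after LOAD R4, [R0]: R4=M[104]=10
after XOR R4, 8: R4=10^8=2
after ADD R0, 4: R0=104+4=108
after SUB R5, 1: R5=7-1=6
CMP R5, 2  (cmp 6,2)
JGT top: taken
after SUB R4, 6: R4=2-6=-4
after LOAD R4, [R0]: R4=M[108]=16
after XOR R4, 8: R4=16^8=24
after ADD R0, 4: R0=108+4=112
after SUB R5, 1: R5=6-1=5
CMP R5, 2  (cmp 5,2)
JGT top: taken
after SUB R4, 6: R4=24-6=18
after LOAD R4, [R0]: R4=M[112]=10
after XOR R4, 8: R4=10^8=2
after ADD R0, 4: R0=112+4=116
after SUB R5, 1: R5=5-1=4
CMP R5, 2  (cmp 4,2)
JGT top: taken
after SUB R4, 6: R4=2-6=-4
after LOAD R4, [R0]: R4=M[116]=15
after XOR R4, 8: R4=15^8=7
after ADD R0, 4: R0=116+4=120
after SUB R5, 1: R5=4-1=3
CMP R5, 2  (cmp 3,2)
JGT top: taken
after SUB R4, 6: R4=7-6=1
after LOAD R4, [R0]: R4=M[120]=30
after XOR R4, 8: R4=30^8=22
after ADD R0, 4: R0=120+4=124
after SUB R5, 1: R5=3-1=2
CMP R5, 2  (cmp 2,2)
JGT top: not taken
STORE R4, [120] → M[120]=22
halt.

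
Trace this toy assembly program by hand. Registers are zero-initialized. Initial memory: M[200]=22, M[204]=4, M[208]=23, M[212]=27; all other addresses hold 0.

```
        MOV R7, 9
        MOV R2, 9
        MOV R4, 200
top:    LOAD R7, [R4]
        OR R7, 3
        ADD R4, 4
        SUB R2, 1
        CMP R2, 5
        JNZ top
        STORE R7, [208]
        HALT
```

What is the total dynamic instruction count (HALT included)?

29

MOV R7, 9 → R7=9
MOV R2, 9 → R2=9
MOV R4, 200 → R4=200
LOAD R7, [R4] → R7=M[200]=22
OR R7, 3 → R7=22|3=23
ADD R4, 4 → R4=200+4=204
SUB R2, 1 → R2=9-1=8
CMP R2, 5  (cmp 8,5)
JNZ top: taken
LOAD R7, [R4] → R7=M[204]=4
OR R7, 3 → R7=4|3=7
ADD R4, 4 → R4=204+4=208
SUB R2, 1 → R2=8-1=7
CMP R2, 5  (cmp 7,5)
JNZ top: taken
LOAD R7, [R4] → R7=M[208]=23
OR R7, 3 → R7=23|3=23
ADD R4, 4 → R4=208+4=212
SUB R2, 1 → R2=7-1=6
CMP R2, 5  (cmp 6,5)
JNZ top: taken
LOAD R7, [R4] → R7=M[212]=27
OR R7, 3 → R7=27|3=27
ADD R4, 4 → R4=212+4=216
SUB R2, 1 → R2=6-1=5
CMP R2, 5  (cmp 5,5)
JNZ top: not taken
STORE R7, [208] → M[208]=27
halt.
Total executed instructions: 29.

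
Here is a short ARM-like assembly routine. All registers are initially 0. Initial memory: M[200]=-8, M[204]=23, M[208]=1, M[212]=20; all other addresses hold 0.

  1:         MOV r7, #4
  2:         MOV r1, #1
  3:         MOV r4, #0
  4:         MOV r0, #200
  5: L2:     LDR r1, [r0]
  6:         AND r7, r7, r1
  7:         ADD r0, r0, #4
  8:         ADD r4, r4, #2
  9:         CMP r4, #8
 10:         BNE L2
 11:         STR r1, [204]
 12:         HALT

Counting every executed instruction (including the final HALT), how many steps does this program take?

MOV r7, #4 → r7=4
MOV r1, #1 → r1=1
MOV r4, #0 → r4=0
MOV r0, #200 → r0=200
LDR r1, [r0] → r1=M[200]=-8
AND r7, r7, r1 → r7=4&(-8)=0
ADD r0, r0, #4 → r0=200+4=204
ADD r4, r4, #2 → r4=0+2=2
CMP r4, #8  (cmp 2,8)
BNE L2: taken
LDR r1, [r0] → r1=M[204]=23
AND r7, r7, r1 → r7=0&23=0
ADD r0, r0, #4 → r0=204+4=208
ADD r4, r4, #2 → r4=2+2=4
CMP r4, #8  (cmp 4,8)
BNE L2: taken
LDR r1, [r0] → r1=M[208]=1
AND r7, r7, r1 → r7=0&1=0
ADD r0, r0, #4 → r0=208+4=212
ADD r4, r4, #2 → r4=4+2=6
CMP r4, #8  (cmp 6,8)
BNE L2: taken
LDR r1, [r0] → r1=M[212]=20
AND r7, r7, r1 → r7=0&20=0
ADD r0, r0, #4 → r0=212+4=216
ADD r4, r4, #2 → r4=6+2=8
CMP r4, #8  (cmp 8,8)
BNE L2: not taken
STR r1, [204] → M[204]=20
halt.
Total executed instructions: 30.

30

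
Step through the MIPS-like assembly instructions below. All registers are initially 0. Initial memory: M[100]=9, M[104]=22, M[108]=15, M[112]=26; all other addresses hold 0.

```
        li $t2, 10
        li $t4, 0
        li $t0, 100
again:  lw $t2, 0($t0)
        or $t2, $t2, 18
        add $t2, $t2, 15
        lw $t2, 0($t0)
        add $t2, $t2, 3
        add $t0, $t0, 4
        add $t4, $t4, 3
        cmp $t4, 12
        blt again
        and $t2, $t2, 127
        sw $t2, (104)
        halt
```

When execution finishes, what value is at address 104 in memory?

after li $t2, 10: $t2=10
after li $t4, 0: $t4=0
after li $t0, 100: $t0=100
after lw $t2, 0($t0): $t2=M[100]=9
after or $t2, $t2, 18: $t2=9|18=27
after add $t2, $t2, 15: $t2=27+15=42
after lw $t2, 0($t0): $t2=M[100]=9
after add $t2, $t2, 3: $t2=9+3=12
after add $t0, $t0, 4: $t0=100+4=104
after add $t4, $t4, 3: $t4=0+3=3
cmp $t4, 12  (cmp 3,12)
blt again: taken
after lw $t2, 0($t0): $t2=M[104]=22
after or $t2, $t2, 18: $t2=22|18=22
after add $t2, $t2, 15: $t2=22+15=37
after lw $t2, 0($t0): $t2=M[104]=22
after add $t2, $t2, 3: $t2=22+3=25
after add $t0, $t0, 4: $t0=104+4=108
after add $t4, $t4, 3: $t4=3+3=6
cmp $t4, 12  (cmp 6,12)
blt again: taken
after lw $t2, 0($t0): $t2=M[108]=15
after or $t2, $t2, 18: $t2=15|18=31
after add $t2, $t2, 15: $t2=31+15=46
after lw $t2, 0($t0): $t2=M[108]=15
after add $t2, $t2, 3: $t2=15+3=18
after add $t0, $t0, 4: $t0=108+4=112
after add $t4, $t4, 3: $t4=6+3=9
cmp $t4, 12  (cmp 9,12)
blt again: taken
after lw $t2, 0($t0): $t2=M[112]=26
after or $t2, $t2, 18: $t2=26|18=26
after add $t2, $t2, 15: $t2=26+15=41
after lw $t2, 0($t0): $t2=M[112]=26
after add $t2, $t2, 3: $t2=26+3=29
after add $t0, $t0, 4: $t0=112+4=116
after add $t4, $t4, 3: $t4=9+3=12
cmp $t4, 12  (cmp 12,12)
blt again: not taken
after and $t2, $t2, 127: $t2=29&127=29
sw $t2, (104) → M[104]=29
halt.

29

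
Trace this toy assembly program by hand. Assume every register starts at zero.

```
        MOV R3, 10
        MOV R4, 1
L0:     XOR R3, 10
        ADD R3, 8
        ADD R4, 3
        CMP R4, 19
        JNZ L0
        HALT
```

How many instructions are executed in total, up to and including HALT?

MOV R3, 10 → R3=10
MOV R4, 1 → R4=1
XOR R3, 10 → R3=10^10=0
ADD R3, 8 → R3=0+8=8
ADD R4, 3 → R4=1+3=4
CMP R4, 19  (cmp 4,19)
JNZ L0: taken
XOR R3, 10 → R3=8^10=2
ADD R3, 8 → R3=2+8=10
ADD R4, 3 → R4=4+3=7
CMP R4, 19  (cmp 7,19)
JNZ L0: taken
XOR R3, 10 → R3=10^10=0
ADD R3, 8 → R3=0+8=8
ADD R4, 3 → R4=7+3=10
CMP R4, 19  (cmp 10,19)
JNZ L0: taken
XOR R3, 10 → R3=8^10=2
ADD R3, 8 → R3=2+8=10
ADD R4, 3 → R4=10+3=13
CMP R4, 19  (cmp 13,19)
JNZ L0: taken
XOR R3, 10 → R3=10^10=0
ADD R3, 8 → R3=0+8=8
ADD R4, 3 → R4=13+3=16
CMP R4, 19  (cmp 16,19)
JNZ L0: taken
XOR R3, 10 → R3=8^10=2
ADD R3, 8 → R3=2+8=10
ADD R4, 3 → R4=16+3=19
CMP R4, 19  (cmp 19,19)
JNZ L0: not taken
halt.
Total executed instructions: 33.

33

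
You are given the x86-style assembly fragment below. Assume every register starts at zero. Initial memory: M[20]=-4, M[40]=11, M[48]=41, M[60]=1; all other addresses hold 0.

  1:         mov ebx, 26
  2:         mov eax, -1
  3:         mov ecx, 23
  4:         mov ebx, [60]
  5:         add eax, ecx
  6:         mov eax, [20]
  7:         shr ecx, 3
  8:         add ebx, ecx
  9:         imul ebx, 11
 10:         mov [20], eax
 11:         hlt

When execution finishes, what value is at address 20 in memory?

ebx=26
eax=-1
ecx=23
ebx=M[60]=1
eax=(-1)+23=22
eax=M[20]=-4
ecx=23>>3=2
ebx=1+2=3
ebx=3*11=33
mov [20], eax → M[20]=-4
halt.

-4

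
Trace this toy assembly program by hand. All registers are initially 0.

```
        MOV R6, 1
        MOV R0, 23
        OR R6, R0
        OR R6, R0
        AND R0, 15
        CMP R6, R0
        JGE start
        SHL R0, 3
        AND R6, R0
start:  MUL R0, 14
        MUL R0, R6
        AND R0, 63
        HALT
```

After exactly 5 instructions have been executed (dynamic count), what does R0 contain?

after MOV R6, 1: R6=1
after MOV R0, 23: R0=23
after OR R6, R0: R6=1|23=23
after OR R6, R0: R6=23|23=23
after AND R0, 15: R0=23&15=7
After step 5: R0 = 7.

7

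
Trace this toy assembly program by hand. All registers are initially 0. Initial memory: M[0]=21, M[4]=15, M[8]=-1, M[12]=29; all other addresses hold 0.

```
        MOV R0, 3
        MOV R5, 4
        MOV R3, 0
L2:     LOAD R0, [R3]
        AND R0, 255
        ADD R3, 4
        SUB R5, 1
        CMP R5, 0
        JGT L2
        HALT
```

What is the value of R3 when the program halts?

16

after MOV R0, 3: R0=3
after MOV R5, 4: R5=4
after MOV R3, 0: R3=0
after LOAD R0, [R3]: R0=M[0]=21
after AND R0, 255: R0=21&255=21
after ADD R3, 4: R3=0+4=4
after SUB R5, 1: R5=4-1=3
CMP R5, 0  (cmp 3,0)
JGT L2: taken
after LOAD R0, [R3]: R0=M[4]=15
after AND R0, 255: R0=15&255=15
after ADD R3, 4: R3=4+4=8
after SUB R5, 1: R5=3-1=2
CMP R5, 0  (cmp 2,0)
JGT L2: taken
after LOAD R0, [R3]: R0=M[8]=-1
after AND R0, 255: R0=(-1)&255=255
after ADD R3, 4: R3=8+4=12
after SUB R5, 1: R5=2-1=1
CMP R5, 0  (cmp 1,0)
JGT L2: taken
after LOAD R0, [R3]: R0=M[12]=29
after AND R0, 255: R0=29&255=29
after ADD R3, 4: R3=12+4=16
after SUB R5, 1: R5=1-1=0
CMP R5, 0  (cmp 0,0)
JGT L2: not taken
halt.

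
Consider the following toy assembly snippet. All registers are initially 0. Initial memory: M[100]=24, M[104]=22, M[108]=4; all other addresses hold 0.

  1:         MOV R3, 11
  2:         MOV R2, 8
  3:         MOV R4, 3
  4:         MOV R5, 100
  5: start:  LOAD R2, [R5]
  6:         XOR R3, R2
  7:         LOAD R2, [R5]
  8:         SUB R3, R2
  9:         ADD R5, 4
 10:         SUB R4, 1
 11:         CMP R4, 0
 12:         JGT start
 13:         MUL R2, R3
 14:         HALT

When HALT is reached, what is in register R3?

-49

R3=11
R2=8
R4=3
R5=100
R2=M[100]=24
R3=11^24=19
R2=M[100]=24
R3=19-24=-5
R5=100+4=104
R4=3-1=2
CMP R4, 0  (cmp 2,0)
JGT start: taken
R2=M[104]=22
R3=(-5)^22=-19
R2=M[104]=22
R3=(-19)-22=-41
R5=104+4=108
R4=2-1=1
CMP R4, 0  (cmp 1,0)
JGT start: taken
R2=M[108]=4
R3=(-41)^4=-45
R2=M[108]=4
R3=(-45)-4=-49
R5=108+4=112
R4=1-1=0
CMP R4, 0  (cmp 0,0)
JGT start: not taken
R2=4*(-49)=-196
halt.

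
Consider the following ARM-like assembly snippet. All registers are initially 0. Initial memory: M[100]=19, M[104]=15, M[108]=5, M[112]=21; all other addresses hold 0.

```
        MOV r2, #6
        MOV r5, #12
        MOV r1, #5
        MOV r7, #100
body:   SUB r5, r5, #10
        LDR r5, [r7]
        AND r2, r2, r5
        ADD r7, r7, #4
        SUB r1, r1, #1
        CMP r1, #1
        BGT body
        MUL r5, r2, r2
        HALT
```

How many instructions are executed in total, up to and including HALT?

after MOV r2, #6: r2=6
after MOV r5, #12: r5=12
after MOV r1, #5: r1=5
after MOV r7, #100: r7=100
after SUB r5, r5, #10: r5=12-10=2
after LDR r5, [r7]: r5=M[100]=19
after AND r2, r2, r5: r2=6&19=2
after ADD r7, r7, #4: r7=100+4=104
after SUB r1, r1, #1: r1=5-1=4
CMP r1, #1  (cmp 4,1)
BGT body: taken
after SUB r5, r5, #10: r5=19-10=9
after LDR r5, [r7]: r5=M[104]=15
after AND r2, r2, r5: r2=2&15=2
after ADD r7, r7, #4: r7=104+4=108
after SUB r1, r1, #1: r1=4-1=3
CMP r1, #1  (cmp 3,1)
BGT body: taken
after SUB r5, r5, #10: r5=15-10=5
after LDR r5, [r7]: r5=M[108]=5
after AND r2, r2, r5: r2=2&5=0
after ADD r7, r7, #4: r7=108+4=112
after SUB r1, r1, #1: r1=3-1=2
CMP r1, #1  (cmp 2,1)
BGT body: taken
after SUB r5, r5, #10: r5=5-10=-5
after LDR r5, [r7]: r5=M[112]=21
after AND r2, r2, r5: r2=0&21=0
after ADD r7, r7, #4: r7=112+4=116
after SUB r1, r1, #1: r1=2-1=1
CMP r1, #1  (cmp 1,1)
BGT body: not taken
after MUL r5, r2, r2: r5=0*0=0
halt.
Total executed instructions: 34.

34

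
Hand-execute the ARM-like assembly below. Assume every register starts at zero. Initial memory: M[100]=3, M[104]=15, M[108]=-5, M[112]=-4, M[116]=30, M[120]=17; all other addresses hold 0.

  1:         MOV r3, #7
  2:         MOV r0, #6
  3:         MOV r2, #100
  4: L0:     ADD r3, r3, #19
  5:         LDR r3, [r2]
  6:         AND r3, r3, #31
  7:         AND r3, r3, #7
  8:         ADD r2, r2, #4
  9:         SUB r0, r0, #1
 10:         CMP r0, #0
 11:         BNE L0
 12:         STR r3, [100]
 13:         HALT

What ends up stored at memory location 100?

after MOV r3, #7: r3=7
after MOV r0, #6: r0=6
after MOV r2, #100: r2=100
after ADD r3, r3, #19: r3=7+19=26
after LDR r3, [r2]: r3=M[100]=3
after AND r3, r3, #31: r3=3&31=3
after AND r3, r3, #7: r3=3&7=3
after ADD r2, r2, #4: r2=100+4=104
after SUB r0, r0, #1: r0=6-1=5
CMP r0, #0  (cmp 5,0)
BNE L0: taken
after ADD r3, r3, #19: r3=3+19=22
after LDR r3, [r2]: r3=M[104]=15
after AND r3, r3, #31: r3=15&31=15
after AND r3, r3, #7: r3=15&7=7
after ADD r2, r2, #4: r2=104+4=108
after SUB r0, r0, #1: r0=5-1=4
CMP r0, #0  (cmp 4,0)
BNE L0: taken
after ADD r3, r3, #19: r3=7+19=26
after LDR r3, [r2]: r3=M[108]=-5
after AND r3, r3, #31: r3=(-5)&31=27
after AND r3, r3, #7: r3=27&7=3
after ADD r2, r2, #4: r2=108+4=112
after SUB r0, r0, #1: r0=4-1=3
CMP r0, #0  (cmp 3,0)
BNE L0: taken
after ADD r3, r3, #19: r3=3+19=22
after LDR r3, [r2]: r3=M[112]=-4
after AND r3, r3, #31: r3=(-4)&31=28
after AND r3, r3, #7: r3=28&7=4
after ADD r2, r2, #4: r2=112+4=116
after SUB r0, r0, #1: r0=3-1=2
CMP r0, #0  (cmp 2,0)
BNE L0: taken
after ADD r3, r3, #19: r3=4+19=23
after LDR r3, [r2]: r3=M[116]=30
after AND r3, r3, #31: r3=30&31=30
after AND r3, r3, #7: r3=30&7=6
after ADD r2, r2, #4: r2=116+4=120
after SUB r0, r0, #1: r0=2-1=1
CMP r0, #0  (cmp 1,0)
BNE L0: taken
after ADD r3, r3, #19: r3=6+19=25
after LDR r3, [r2]: r3=M[120]=17
after AND r3, r3, #31: r3=17&31=17
after AND r3, r3, #7: r3=17&7=1
after ADD r2, r2, #4: r2=120+4=124
after SUB r0, r0, #1: r0=1-1=0
CMP r0, #0  (cmp 0,0)
BNE L0: not taken
STR r3, [100] → M[100]=1
halt.

1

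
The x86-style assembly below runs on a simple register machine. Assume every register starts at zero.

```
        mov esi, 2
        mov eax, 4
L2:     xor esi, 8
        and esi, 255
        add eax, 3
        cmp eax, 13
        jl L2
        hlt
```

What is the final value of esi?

mov esi, 2 → esi=2
mov eax, 4 → eax=4
xor esi, 8 → esi=2^8=10
and esi, 255 → esi=10&255=10
add eax, 3 → eax=4+3=7
cmp eax, 13  (cmp 7,13)
jl L2: taken
xor esi, 8 → esi=10^8=2
and esi, 255 → esi=2&255=2
add eax, 3 → eax=7+3=10
cmp eax, 13  (cmp 10,13)
jl L2: taken
xor esi, 8 → esi=2^8=10
and esi, 255 → esi=10&255=10
add eax, 3 → eax=10+3=13
cmp eax, 13  (cmp 13,13)
jl L2: not taken
halt.

10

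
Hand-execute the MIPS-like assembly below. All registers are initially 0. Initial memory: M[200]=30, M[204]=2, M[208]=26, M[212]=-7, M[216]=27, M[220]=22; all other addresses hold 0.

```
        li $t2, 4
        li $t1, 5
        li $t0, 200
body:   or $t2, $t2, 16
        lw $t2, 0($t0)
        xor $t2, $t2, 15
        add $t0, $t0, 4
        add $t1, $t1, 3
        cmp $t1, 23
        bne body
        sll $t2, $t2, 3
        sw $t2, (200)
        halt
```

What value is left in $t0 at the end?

$t2=4
$t1=5
$t0=200
$t2=4|16=20
$t2=M[200]=30
$t2=30^15=17
$t0=200+4=204
$t1=5+3=8
cmp $t1, 23  (cmp 8,23)
bne body: taken
$t2=17|16=17
$t2=M[204]=2
$t2=2^15=13
$t0=204+4=208
$t1=8+3=11
cmp $t1, 23  (cmp 11,23)
bne body: taken
$t2=13|16=29
$t2=M[208]=26
$t2=26^15=21
$t0=208+4=212
$t1=11+3=14
cmp $t1, 23  (cmp 14,23)
bne body: taken
$t2=21|16=21
$t2=M[212]=-7
$t2=(-7)^15=-10
$t0=212+4=216
$t1=14+3=17
cmp $t1, 23  (cmp 17,23)
bne body: taken
$t2=(-10)|16=-10
$t2=M[216]=27
$t2=27^15=20
$t0=216+4=220
$t1=17+3=20
cmp $t1, 23  (cmp 20,23)
bne body: taken
$t2=20|16=20
$t2=M[220]=22
$t2=22^15=25
$t0=220+4=224
$t1=20+3=23
cmp $t1, 23  (cmp 23,23)
bne body: not taken
$t2=25<<3=200
sw $t2, (200) → M[200]=200
halt.

224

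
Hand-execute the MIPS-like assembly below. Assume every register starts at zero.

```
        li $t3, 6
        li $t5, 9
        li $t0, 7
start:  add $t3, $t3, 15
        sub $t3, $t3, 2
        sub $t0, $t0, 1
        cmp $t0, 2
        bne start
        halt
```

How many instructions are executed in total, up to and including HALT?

$t3=6
$t5=9
$t0=7
$t3=6+15=21
$t3=21-2=19
$t0=7-1=6
cmp $t0, 2  (cmp 6,2)
bne start: taken
$t3=19+15=34
$t3=34-2=32
$t0=6-1=5
cmp $t0, 2  (cmp 5,2)
bne start: taken
$t3=32+15=47
$t3=47-2=45
$t0=5-1=4
cmp $t0, 2  (cmp 4,2)
bne start: taken
$t3=45+15=60
$t3=60-2=58
$t0=4-1=3
cmp $t0, 2  (cmp 3,2)
bne start: taken
$t3=58+15=73
$t3=73-2=71
$t0=3-1=2
cmp $t0, 2  (cmp 2,2)
bne start: not taken
halt.
Total executed instructions: 29.

29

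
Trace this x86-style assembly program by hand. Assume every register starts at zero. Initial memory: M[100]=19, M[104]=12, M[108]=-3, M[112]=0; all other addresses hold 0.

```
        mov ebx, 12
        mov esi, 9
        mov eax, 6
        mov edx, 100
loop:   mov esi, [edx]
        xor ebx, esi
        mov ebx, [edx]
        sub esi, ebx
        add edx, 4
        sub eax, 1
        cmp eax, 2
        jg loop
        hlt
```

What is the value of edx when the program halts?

mov ebx, 12 → ebx=12
mov esi, 9 → esi=9
mov eax, 6 → eax=6
mov edx, 100 → edx=100
mov esi, [edx] → esi=M[100]=19
xor ebx, esi → ebx=12^19=31
mov ebx, [edx] → ebx=M[100]=19
sub esi, ebx → esi=19-19=0
add edx, 4 → edx=100+4=104
sub eax, 1 → eax=6-1=5
cmp eax, 2  (cmp 5,2)
jg loop: taken
mov esi, [edx] → esi=M[104]=12
xor ebx, esi → ebx=19^12=31
mov ebx, [edx] → ebx=M[104]=12
sub esi, ebx → esi=12-12=0
add edx, 4 → edx=104+4=108
sub eax, 1 → eax=5-1=4
cmp eax, 2  (cmp 4,2)
jg loop: taken
mov esi, [edx] → esi=M[108]=-3
xor ebx, esi → ebx=12^(-3)=-15
mov ebx, [edx] → ebx=M[108]=-3
sub esi, ebx → esi=(-3)-(-3)=0
add edx, 4 → edx=108+4=112
sub eax, 1 → eax=4-1=3
cmp eax, 2  (cmp 3,2)
jg loop: taken
mov esi, [edx] → esi=M[112]=0
xor ebx, esi → ebx=(-3)^0=-3
mov ebx, [edx] → ebx=M[112]=0
sub esi, ebx → esi=0-0=0
add edx, 4 → edx=112+4=116
sub eax, 1 → eax=3-1=2
cmp eax, 2  (cmp 2,2)
jg loop: not taken
halt.

116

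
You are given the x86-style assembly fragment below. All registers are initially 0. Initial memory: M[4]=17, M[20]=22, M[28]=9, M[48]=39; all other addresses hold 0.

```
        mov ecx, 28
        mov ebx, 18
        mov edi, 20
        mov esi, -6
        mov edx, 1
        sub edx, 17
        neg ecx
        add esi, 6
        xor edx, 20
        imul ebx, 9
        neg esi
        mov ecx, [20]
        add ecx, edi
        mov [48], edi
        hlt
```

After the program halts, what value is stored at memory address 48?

after mov ecx, 28: ecx=28
after mov ebx, 18: ebx=18
after mov edi, 20: edi=20
after mov esi, -6: esi=-6
after mov edx, 1: edx=1
after sub edx, 17: edx=1-17=-16
after neg ecx: ecx=-(28)=-28
after add esi, 6: esi=(-6)+6=0
after xor edx, 20: edx=(-16)^20=-28
after imul ebx, 9: ebx=18*9=162
after neg esi: esi=-(0)=0
after mov ecx, [20]: ecx=M[20]=22
after add ecx, edi: ecx=22+20=42
mov [48], edi → M[48]=20
halt.

20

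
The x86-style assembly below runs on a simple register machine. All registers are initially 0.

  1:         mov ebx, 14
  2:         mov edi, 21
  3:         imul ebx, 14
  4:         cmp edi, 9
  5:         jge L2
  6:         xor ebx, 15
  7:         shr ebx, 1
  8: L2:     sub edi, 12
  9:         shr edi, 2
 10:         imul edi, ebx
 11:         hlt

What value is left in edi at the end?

392

ebx=14
edi=21
ebx=14*14=196
cmp edi, 9  (cmp 21,9)
jge L2: taken
edi=21-12=9
edi=9>>2=2
edi=2*196=392
halt.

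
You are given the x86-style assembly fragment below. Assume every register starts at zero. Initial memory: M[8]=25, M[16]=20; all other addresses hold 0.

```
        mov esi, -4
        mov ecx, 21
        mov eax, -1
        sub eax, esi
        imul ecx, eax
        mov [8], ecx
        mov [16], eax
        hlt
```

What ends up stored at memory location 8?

63

esi=-4
ecx=21
eax=-1
eax=(-1)-(-4)=3
ecx=21*3=63
mov [8], ecx → M[8]=63
mov [16], eax → M[16]=3
halt.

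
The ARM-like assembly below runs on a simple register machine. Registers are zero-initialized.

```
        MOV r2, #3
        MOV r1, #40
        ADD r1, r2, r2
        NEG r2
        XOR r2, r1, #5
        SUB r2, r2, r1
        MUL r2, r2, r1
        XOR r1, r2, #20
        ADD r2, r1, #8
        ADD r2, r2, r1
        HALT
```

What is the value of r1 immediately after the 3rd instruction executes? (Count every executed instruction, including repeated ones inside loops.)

6

r2=3
r1=40
r1=3+3=6
After step 3: r1 = 6.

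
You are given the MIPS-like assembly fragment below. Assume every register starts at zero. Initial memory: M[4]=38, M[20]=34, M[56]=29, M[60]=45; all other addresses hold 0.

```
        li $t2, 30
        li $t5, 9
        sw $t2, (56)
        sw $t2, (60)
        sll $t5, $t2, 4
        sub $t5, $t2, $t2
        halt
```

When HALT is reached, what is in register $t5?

after li $t2, 30: $t2=30
after li $t5, 9: $t5=9
sw $t2, (56) → M[56]=30
sw $t2, (60) → M[60]=30
after sll $t5, $t2, 4: $t5=30<<4=480
after sub $t5, $t2, $t2: $t5=30-30=0
halt.

0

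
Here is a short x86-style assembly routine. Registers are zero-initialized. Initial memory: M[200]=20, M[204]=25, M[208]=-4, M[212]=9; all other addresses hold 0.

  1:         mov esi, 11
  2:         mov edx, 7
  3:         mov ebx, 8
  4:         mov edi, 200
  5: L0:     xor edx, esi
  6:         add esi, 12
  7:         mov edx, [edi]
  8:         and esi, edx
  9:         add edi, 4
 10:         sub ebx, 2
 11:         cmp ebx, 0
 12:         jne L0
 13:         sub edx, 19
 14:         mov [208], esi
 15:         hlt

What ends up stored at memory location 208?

8

esi=11
edx=7
ebx=8
edi=200
edx=7^11=12
esi=11+12=23
edx=M[200]=20
esi=23&20=20
edi=200+4=204
ebx=8-2=6
cmp ebx, 0  (cmp 6,0)
jne L0: taken
edx=20^20=0
esi=20+12=32
edx=M[204]=25
esi=32&25=0
edi=204+4=208
ebx=6-2=4
cmp ebx, 0  (cmp 4,0)
jne L0: taken
edx=25^0=25
esi=0+12=12
edx=M[208]=-4
esi=12&(-4)=12
edi=208+4=212
ebx=4-2=2
cmp ebx, 0  (cmp 2,0)
jne L0: taken
edx=(-4)^12=-16
esi=12+12=24
edx=M[212]=9
esi=24&9=8
edi=212+4=216
ebx=2-2=0
cmp ebx, 0  (cmp 0,0)
jne L0: not taken
edx=9-19=-10
mov [208], esi → M[208]=8
halt.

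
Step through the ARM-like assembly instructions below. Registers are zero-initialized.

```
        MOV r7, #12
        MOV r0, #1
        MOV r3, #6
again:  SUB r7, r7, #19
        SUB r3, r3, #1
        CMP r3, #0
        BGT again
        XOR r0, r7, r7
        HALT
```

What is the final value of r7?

MOV r7, #12 → r7=12
MOV r0, #1 → r0=1
MOV r3, #6 → r3=6
SUB r7, r7, #19 → r7=12-19=-7
SUB r3, r3, #1 → r3=6-1=5
CMP r3, #0  (cmp 5,0)
BGT again: taken
SUB r7, r7, #19 → r7=(-7)-19=-26
SUB r3, r3, #1 → r3=5-1=4
CMP r3, #0  (cmp 4,0)
BGT again: taken
SUB r7, r7, #19 → r7=(-26)-19=-45
SUB r3, r3, #1 → r3=4-1=3
CMP r3, #0  (cmp 3,0)
BGT again: taken
SUB r7, r7, #19 → r7=(-45)-19=-64
SUB r3, r3, #1 → r3=3-1=2
CMP r3, #0  (cmp 2,0)
BGT again: taken
SUB r7, r7, #19 → r7=(-64)-19=-83
SUB r3, r3, #1 → r3=2-1=1
CMP r3, #0  (cmp 1,0)
BGT again: taken
SUB r7, r7, #19 → r7=(-83)-19=-102
SUB r3, r3, #1 → r3=1-1=0
CMP r3, #0  (cmp 0,0)
BGT again: not taken
XOR r0, r7, r7 → r0=(-102)^(-102)=0
halt.

-102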